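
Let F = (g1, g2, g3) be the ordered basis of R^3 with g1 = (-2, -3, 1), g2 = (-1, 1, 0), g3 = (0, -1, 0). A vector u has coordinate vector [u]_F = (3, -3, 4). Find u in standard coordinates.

By definition u = 3g1 - 3g2 + 4g3.
Summing componentwise gives (-3, -16, 3).

(-3, -16, 3)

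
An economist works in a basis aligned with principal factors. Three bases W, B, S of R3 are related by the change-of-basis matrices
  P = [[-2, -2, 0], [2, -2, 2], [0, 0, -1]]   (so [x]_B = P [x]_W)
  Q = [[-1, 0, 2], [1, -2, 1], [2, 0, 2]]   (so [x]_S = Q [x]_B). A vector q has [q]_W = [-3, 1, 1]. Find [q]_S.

Composing the changes, [q]_S = Q P [q]_W.
Q P = [[2, 2, -2], [-6, 2, -5], [-4, -4, -2]]; applying this to [-3, 1, 1] gives [-6, 15, 6].

[-6, 15, 6]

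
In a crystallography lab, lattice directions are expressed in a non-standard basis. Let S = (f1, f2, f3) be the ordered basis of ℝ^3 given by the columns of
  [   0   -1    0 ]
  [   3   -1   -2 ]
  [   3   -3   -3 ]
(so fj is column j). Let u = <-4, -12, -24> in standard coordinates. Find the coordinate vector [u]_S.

<0, 4, 4>

Write u = c_1 f1 + ... + c_3 f3 and solve for the c_i.
Row-reducing the augmented matrix [M | u] gives c = (0, 4, 4).
Check: 0·f1 + 4f2 + 4f3 = <-4, -12, -24>.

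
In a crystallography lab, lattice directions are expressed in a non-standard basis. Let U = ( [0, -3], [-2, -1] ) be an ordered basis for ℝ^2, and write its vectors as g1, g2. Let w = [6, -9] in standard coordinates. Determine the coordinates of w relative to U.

[4, -3]

Write w = c_1 g1 + c_2 g2 and solve for the c_i.
System: 0c_1 - 2c_2 = 6, -3c_1 - c_2 = -9; solving gives c_1 = 4, c_2 = -3.
Check: 4g1 - 3g2 = [6, -9].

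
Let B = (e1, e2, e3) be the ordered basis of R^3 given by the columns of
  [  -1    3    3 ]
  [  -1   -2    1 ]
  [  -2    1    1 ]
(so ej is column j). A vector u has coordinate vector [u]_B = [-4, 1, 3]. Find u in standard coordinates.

By definition u = -4e1 + e2 + 3e3.
Summing componentwise gives [16, 5, 12].

[16, 5, 12]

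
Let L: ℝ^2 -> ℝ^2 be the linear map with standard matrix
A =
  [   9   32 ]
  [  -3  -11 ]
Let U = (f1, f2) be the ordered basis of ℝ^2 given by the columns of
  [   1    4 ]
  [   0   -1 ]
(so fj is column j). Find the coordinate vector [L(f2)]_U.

[0, 1]

Column 2 of [L]_U is the U-coordinate vector of L(f2).
In standard coordinates L(f2) = A f2 = [4, -1].
Converting to U: [4, -1] = 0·f1 + f2, so the coordinate vector is [0, 1].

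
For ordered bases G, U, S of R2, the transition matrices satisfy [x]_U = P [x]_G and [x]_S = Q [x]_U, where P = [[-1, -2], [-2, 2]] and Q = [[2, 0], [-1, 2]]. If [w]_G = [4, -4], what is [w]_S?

Apply P to get U-coordinates [4, -16], then Q to get S-coordinates.
The result is [w]_S = [8, -36].

[8, -36]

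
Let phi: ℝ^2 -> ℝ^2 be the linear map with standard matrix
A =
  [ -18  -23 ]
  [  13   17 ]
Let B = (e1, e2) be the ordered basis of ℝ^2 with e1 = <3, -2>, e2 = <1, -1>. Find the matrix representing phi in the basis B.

Let P have columns e1, e2. Then [phi]_B = P^(-1) A P.
Here det P = -1, so P^(-1) is integer; computing A P first and then P^(-1)(A P) gives [[-3, 1], [1, 2]].

[[-3, 1], [1, 2]]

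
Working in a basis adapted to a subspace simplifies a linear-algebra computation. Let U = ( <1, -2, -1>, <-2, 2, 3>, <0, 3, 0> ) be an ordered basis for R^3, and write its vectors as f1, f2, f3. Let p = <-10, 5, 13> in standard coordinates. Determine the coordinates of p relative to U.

We seek scalars with c_1 f1 + ... + c_3 f3 = p; equivalently solve M c = p where the columns of M are f1, ..., f3.
Solving this 3x3 system gives c = (-4, 3, -3).
Check: -4f1 + 3f2 - 3f3 = <-10, 5, 13>.

<-4, 3, -3>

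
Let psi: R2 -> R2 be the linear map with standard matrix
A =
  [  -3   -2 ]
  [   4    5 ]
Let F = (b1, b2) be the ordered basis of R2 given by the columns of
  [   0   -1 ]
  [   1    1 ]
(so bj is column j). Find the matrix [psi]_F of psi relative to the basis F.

With P the matrix whose columns are b1, b2, [psi]_F = P^(-1) A P.
Column by column: psi(b1) = A b1 = <-2, 5>; its F-coordinates <3, 2> give column 1.
Continuing for each basis vector yields [psi]_F = [[3, 2], [2, -1]].

[[3, 2], [2, -1]]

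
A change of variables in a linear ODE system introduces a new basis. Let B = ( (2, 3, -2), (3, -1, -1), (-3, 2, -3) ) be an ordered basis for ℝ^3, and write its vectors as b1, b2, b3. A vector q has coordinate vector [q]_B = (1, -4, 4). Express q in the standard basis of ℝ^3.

The coordinates say q = b1 - 4b2 + 4b3; adding the scaled basis vectors gives (-22, 15, -10).

(-22, 15, -10)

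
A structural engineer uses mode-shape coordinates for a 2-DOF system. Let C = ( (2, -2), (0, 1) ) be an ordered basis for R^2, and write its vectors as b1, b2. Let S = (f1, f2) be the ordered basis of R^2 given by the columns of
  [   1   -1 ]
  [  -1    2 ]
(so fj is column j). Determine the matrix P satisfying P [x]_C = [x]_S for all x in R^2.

[[2, 1], [0, 1]]

Take x = bj: its C-coordinates are the j-th standard unit vector, so P e_j — column j of P — equals [bj]_S.
b1 = 2f1 + 0·f2, giving column 1 = (2, 0); repeating for each j gives P = [[2, 1], [0, 1]].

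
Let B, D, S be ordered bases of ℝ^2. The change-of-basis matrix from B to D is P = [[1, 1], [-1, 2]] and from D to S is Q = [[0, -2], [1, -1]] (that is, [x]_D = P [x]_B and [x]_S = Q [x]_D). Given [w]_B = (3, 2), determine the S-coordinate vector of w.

Composing the changes, [w]_S = Q P [w]_B.
Q P = [[2, -4], [2, -1]]; applying this to (3, 2) gives (-2, 4).

(-2, 4)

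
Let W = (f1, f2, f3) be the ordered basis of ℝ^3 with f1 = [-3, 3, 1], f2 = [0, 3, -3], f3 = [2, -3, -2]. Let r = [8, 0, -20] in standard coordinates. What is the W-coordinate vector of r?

[0, 4, 4]

Write r = c_1 f1 + ... + c_3 f3 and solve for the c_i.
Gaussian elimination on [M | r] yields c = (0, 4, 4).
Check: 0·f1 + 4f2 + 4f3 = [8, 0, -20].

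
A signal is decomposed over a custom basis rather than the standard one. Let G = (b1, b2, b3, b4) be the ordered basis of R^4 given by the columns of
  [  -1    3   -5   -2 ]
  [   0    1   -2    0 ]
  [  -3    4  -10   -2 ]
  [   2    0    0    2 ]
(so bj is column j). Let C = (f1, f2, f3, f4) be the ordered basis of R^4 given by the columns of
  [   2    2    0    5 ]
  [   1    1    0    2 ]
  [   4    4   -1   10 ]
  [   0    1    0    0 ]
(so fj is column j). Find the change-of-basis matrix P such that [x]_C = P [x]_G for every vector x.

Let M have columns bj and N have columns fj. Then for every x, N [x]_C = x = M [x]_G, so P = N^(-1) M.
Since det N = -1, N^(-1) has integer entries; multiplying gives P = [[0, -1, 0, 2], [2, 0, 0, 2], [1, 2, 0, -2], [-1, 1, -1, -2]].

[[0, -1, 0, 2], [2, 0, 0, 2], [1, 2, 0, -2], [-1, 1, -1, -2]]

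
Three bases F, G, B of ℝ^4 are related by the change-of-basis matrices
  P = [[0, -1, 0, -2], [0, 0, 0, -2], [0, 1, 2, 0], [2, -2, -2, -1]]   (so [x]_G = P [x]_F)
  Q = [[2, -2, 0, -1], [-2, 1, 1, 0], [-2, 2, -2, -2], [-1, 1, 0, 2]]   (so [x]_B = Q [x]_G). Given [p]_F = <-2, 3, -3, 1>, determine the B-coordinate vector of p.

<-1, 5, 22, -7>

First [p]_G = P [p]_F = <-5, -2, -3, -5>.
Then [p]_B = Q [p]_G = <-1, 5, 22, -7>.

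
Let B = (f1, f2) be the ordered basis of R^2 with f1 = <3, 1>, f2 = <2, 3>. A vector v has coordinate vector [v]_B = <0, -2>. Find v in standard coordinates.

The coordinates say v = 0·f1 - 2f2; adding the scaled basis vectors gives <-4, -6>.

<-4, -6>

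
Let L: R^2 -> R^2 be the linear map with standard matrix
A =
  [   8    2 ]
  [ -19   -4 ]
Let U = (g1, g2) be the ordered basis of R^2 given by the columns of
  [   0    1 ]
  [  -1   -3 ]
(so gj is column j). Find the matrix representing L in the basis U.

[[2, 1], [-2, 2]]

With P the matrix whose columns are g1, g2, [L]_U = P^(-1) A P.
Column by column: L(g1) = A g1 = (-2, 4); its U-coordinates (2, -2) give column 1.
Continuing for each basis vector yields [L]_U = [[2, 1], [-2, 2]].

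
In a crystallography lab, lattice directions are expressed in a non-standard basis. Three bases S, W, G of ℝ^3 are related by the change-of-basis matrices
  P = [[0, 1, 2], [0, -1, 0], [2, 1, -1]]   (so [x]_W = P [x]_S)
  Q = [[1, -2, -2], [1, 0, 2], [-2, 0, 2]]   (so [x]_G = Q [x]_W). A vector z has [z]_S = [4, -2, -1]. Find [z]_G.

[-22, 10, 22]

First [z]_W = P [z]_S = [-4, 2, 7].
Then [z]_G = Q [z]_W = [-22, 10, 22].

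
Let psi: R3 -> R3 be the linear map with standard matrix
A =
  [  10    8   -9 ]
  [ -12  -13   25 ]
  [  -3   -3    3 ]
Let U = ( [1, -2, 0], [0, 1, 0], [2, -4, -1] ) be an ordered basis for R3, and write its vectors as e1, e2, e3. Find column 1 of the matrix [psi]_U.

[0, 2, -3]

Compute psi(e1) = A e1 = [-6, 14, 3] in standard coordinates.
Then write this in U-coordinates: solve for y in y_1 e1 + ... + y_3 e3 = [-6, 14, 3].
This gives y = [0, 2, -3], which is column 1 of [psi]_U.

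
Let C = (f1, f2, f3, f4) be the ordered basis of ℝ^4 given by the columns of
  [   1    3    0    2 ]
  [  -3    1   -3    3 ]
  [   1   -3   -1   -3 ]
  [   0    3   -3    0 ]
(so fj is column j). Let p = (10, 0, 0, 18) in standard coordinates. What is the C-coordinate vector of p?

Write p = c_1 f1 + ... + c_4 f4 and solve for the c_i.
Gaussian elimination on [M | p] yields c = (3, 3, -3, -1).
Check: 3f1 + 3f2 - 3f3 - f4 = (10, 0, 0, 18).

(3, 3, -3, -1)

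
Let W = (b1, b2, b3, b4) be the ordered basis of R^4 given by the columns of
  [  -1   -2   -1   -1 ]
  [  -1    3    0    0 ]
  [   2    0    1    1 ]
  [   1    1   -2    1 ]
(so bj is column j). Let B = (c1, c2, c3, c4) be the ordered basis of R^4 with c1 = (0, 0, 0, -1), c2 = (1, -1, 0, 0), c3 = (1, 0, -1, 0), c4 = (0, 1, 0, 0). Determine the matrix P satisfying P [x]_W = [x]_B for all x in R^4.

[[-1, -1, 2, -1], [1, -2, 0, 0], [-2, 0, -1, -1], [0, 1, 0, 0]]

Column j of P is [bj]_B, since P maps W-coordinates to B-coordinates.
Expressing b1 in B: b1 = -c1 + c2 - 2c3 + 0·c4, so column 1 of P is (-1, 1, -2, 0).
Doing the same for each bj gives P = [[-1, -1, 2, -1], [1, -2, 0, 0], [-2, 0, -1, -1], [0, 1, 0, 0]].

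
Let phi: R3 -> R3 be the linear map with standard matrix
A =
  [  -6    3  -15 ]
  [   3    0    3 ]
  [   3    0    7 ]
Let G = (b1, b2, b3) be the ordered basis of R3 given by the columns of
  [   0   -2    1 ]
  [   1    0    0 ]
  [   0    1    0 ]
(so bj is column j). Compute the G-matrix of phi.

[[0, -3, 3], [0, 1, 3], [3, -1, 0]]

Let P have columns b1, ..., b3. Then [phi]_G = P^(-1) A P.
Here det P = 1, so P^(-1) is integer; computing A P first and then P^(-1)(A P) gives [[0, -3, 3], [0, 1, 3], [3, -1, 0]].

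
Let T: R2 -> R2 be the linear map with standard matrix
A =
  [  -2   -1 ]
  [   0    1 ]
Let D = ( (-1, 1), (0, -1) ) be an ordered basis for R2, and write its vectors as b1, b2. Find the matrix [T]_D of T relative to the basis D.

[[-1, -1], [-2, 0]]

With P the matrix whose columns are b1, b2, [T]_D = P^(-1) A P.
Column by column: T(b1) = A b1 = (1, 1); its D-coordinates (-1, -2) give column 1.
Continuing for each basis vector yields [T]_D = [[-1, -1], [-2, 0]].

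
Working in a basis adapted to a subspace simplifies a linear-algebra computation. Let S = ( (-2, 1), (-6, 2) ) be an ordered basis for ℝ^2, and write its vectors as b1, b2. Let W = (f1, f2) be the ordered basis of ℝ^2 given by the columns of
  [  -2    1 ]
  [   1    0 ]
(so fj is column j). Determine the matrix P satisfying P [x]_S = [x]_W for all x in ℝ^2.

[[1, 2], [0, -2]]

Take x = bj: its S-coordinates are the j-th standard unit vector, so P e_j — column j of P — equals [bj]_W.
b1 = f1 + 0·f2, giving column 1 = (1, 0); repeating for each j gives P = [[1, 2], [0, -2]].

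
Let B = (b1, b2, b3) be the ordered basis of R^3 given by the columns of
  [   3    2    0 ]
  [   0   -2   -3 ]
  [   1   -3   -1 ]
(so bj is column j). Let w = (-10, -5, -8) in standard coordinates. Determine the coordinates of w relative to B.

(-4, 1, 1)

[w]_B is the unique c with M c = w, where M has columns b1, ..., b3.
Solving this 3x3 system gives c = (-4, 1, 1).
Check: -4b1 + b2 + b3 = (-10, -5, -8).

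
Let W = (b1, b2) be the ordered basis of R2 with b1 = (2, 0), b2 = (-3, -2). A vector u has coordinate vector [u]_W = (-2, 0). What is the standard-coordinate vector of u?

u = M [u]_W, where M has columns b1, b2.
Carrying out the matrix-vector product, u = (-4, 0).

(-4, 0)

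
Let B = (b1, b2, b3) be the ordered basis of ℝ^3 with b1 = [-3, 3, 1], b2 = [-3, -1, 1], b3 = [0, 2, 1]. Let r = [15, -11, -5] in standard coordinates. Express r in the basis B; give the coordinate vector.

[r]_B is the unique c with M c = r, where M has columns b1, ..., b3.
Gaussian elimination on [M | r] yields c = (-4, -1, 0).
Check: -4b1 - b2 + 0·b3 = [15, -11, -5].

[-4, -1, 0]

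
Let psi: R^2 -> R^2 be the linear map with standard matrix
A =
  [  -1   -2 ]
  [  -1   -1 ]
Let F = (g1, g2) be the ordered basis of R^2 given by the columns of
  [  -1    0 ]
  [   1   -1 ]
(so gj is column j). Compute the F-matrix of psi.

[[1, -2], [1, -3]]

With P the matrix whose columns are g1, g2, [psi]_F = P^(-1) A P.
Column by column: psi(g1) = A g1 = (-1, 0); its F-coordinates (1, 1) give column 1.
Continuing for each basis vector yields [psi]_F = [[1, -2], [1, -3]].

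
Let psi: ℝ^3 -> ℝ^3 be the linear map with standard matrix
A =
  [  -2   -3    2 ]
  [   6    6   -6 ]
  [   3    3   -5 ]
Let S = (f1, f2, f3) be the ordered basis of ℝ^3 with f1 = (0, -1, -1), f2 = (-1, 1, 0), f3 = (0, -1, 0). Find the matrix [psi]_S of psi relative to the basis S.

Let P have columns f1, ..., f3. Then [psi]_S = P^(-1) A P.
Here det P = -1, so P^(-1) is integer; computing A P first and then P^(-1)(A P) gives [[-2, 0, 3], [-1, 1, -3], [1, 1, 0]].

[[-2, 0, 3], [-1, 1, -3], [1, 1, 0]]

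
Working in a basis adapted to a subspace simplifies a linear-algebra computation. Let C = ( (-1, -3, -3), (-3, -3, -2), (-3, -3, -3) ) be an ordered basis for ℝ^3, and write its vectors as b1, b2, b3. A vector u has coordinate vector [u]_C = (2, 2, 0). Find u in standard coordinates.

(-8, -12, -10)

By definition u = 2b1 + 2b2 + 0·b3.
Summing componentwise gives (-8, -12, -10).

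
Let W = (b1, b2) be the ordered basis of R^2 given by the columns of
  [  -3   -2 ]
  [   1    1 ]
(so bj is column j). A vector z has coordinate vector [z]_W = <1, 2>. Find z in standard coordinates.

<-7, 3>

The coordinates say z = b1 + 2b2; adding the scaled basis vectors gives <-7, 3>.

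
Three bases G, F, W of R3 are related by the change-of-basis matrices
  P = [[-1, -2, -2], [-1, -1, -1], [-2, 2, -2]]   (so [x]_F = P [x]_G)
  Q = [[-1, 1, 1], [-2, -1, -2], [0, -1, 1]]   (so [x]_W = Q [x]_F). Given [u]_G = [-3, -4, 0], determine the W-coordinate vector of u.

First [u]_F = P [u]_G = [11, 7, -2].
Then [u]_W = Q [u]_F = [-6, -25, -9].

[-6, -25, -9]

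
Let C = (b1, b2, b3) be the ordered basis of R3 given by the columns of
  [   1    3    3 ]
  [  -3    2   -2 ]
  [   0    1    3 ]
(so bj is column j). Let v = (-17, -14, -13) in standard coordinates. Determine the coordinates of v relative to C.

[v]_C is the unique c with M c = v, where M has columns b1, ..., b3.
Solving this 3x3 system gives c = (4, -4, -3).
Check: 4b1 - 4b2 - 3b3 = (-17, -14, -13).

(4, -4, -3)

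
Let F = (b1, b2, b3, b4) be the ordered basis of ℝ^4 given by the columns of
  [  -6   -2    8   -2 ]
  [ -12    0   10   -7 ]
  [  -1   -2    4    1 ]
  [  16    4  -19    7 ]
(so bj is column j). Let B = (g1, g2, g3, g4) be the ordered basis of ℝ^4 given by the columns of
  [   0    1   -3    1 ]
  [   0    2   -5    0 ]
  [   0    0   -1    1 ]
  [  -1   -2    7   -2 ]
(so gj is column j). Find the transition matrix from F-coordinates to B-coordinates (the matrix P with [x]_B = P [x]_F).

Let M have columns bj and N have columns gj. Then for every x, N [x]_B = x = M [x]_F, so P = N^(-1) M.
Since det N = -1, N^(-1) has integer entries; multiplying gives P = [[-2, 0, 1, -2], [-1, 0, 0, -1], [2, 0, -2, 1], [1, -2, 2, 2]].

[[-2, 0, 1, -2], [-1, 0, 0, -1], [2, 0, -2, 1], [1, -2, 2, 2]]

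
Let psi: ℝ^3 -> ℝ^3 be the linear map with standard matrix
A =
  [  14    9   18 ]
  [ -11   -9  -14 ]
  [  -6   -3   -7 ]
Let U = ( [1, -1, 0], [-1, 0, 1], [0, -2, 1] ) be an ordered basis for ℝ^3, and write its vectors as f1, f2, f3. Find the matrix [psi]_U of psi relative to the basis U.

Let P have columns f1, ..., f3. Then [psi]_U = P^(-1) A P.
Here det P = 1, so P^(-1) is integer; computing A P first and then P^(-1)(A P) gives [[2, 3, 2], [-3, -1, 2], [0, 0, -3]].

[[2, 3, 2], [-3, -1, 2], [0, 0, -3]]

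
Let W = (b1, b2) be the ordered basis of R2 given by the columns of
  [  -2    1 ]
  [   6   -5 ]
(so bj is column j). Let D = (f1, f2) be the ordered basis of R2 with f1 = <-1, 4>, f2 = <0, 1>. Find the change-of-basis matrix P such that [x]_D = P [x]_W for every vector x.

Column j of P is [bj]_D, since P maps W-coordinates to D-coordinates.
Expressing b1 in D: b1 = 2f1 - 2f2, so column 1 of P is <2, -2>.
Doing the same for each bj gives P = [[2, -1], [-2, -1]].

[[2, -1], [-2, -1]]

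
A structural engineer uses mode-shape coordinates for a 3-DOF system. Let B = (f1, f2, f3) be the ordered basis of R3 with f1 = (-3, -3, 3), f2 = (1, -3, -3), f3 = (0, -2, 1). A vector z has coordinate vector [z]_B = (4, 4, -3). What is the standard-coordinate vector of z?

By definition z = 4f1 + 4f2 - 3f3.
Summing componentwise gives (-8, -18, -3).

(-8, -18, -3)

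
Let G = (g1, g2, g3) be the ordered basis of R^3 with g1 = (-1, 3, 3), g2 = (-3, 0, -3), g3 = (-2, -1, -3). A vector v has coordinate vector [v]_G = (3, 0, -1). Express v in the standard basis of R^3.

(-1, 10, 12)

v = M [v]_G, where M has columns g1, ..., g3.
Carrying out the matrix-vector product, v = (-1, 10, 12).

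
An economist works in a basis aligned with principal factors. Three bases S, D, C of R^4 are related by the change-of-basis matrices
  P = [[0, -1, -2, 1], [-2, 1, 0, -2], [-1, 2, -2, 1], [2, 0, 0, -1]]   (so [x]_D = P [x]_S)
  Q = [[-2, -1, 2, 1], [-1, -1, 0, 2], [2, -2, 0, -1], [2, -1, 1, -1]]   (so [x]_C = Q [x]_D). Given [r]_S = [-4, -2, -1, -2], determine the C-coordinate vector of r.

Composing the changes, [r]_C = Q P [r]_S.
Q P = [[2, 5, 0, 1], [6, 0, 2, -1], [2, -4, -4, 7], [-1, -1, -6, 6]]; applying this to [-4, -2, -1, -2] gives [-20, -24, -10, 0].

[-20, -24, -10, 0]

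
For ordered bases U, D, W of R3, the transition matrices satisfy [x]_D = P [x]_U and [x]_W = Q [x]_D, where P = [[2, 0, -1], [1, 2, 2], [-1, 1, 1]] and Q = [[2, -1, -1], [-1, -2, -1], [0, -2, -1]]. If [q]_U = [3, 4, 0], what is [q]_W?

[0, -29, -23]

First [q]_D = P [q]_U = [6, 11, 1].
Then [q]_W = Q [q]_D = [0, -29, -23].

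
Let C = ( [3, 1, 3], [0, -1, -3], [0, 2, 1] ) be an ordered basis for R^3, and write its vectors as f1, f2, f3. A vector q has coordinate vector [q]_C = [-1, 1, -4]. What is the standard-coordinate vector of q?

[-3, -10, -10]

The coordinates say q = -f1 + f2 - 4f3; adding the scaled basis vectors gives [-3, -10, -10].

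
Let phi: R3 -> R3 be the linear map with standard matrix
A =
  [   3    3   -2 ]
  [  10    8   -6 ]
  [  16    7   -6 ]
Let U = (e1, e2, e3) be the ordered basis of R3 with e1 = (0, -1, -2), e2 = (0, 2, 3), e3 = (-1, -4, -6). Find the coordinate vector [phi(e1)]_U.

Column 1 of [phi]_U is the U-coordinate vector of phi(e1).
In standard coordinates phi(e1) = A e1 = (1, 4, 5).
Converting to U: (1, 4, 5) = 2e1 + e2 - e3, so the coordinate vector is (2, 1, -1).

(2, 1, -1)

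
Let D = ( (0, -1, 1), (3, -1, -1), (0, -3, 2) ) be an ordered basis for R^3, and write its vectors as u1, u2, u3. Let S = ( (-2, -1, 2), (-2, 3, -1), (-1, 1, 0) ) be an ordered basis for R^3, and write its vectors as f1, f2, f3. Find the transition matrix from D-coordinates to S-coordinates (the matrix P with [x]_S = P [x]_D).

[[0, -1, 1], [-1, -1, 0], [2, 1, -2]]

Column j of P is [uj]_S, since P maps D-coordinates to S-coordinates.
Expressing u1 in S: u1 = 0·f1 - f2 + 2f3, so column 1 of P is (0, -1, 2).
Doing the same for each uj gives P = [[0, -1, 1], [-1, -1, 0], [2, 1, -2]].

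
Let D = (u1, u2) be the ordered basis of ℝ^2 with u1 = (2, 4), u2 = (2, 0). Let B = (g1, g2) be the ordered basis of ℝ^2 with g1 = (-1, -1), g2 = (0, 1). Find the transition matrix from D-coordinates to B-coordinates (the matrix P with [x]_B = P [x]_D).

[[-2, -2], [2, -2]]

Column j of P is [uj]_B, since P maps D-coordinates to B-coordinates.
Expressing u1 in B: u1 = -2g1 + 2g2, so column 1 of P is (-2, 2).
Doing the same for each uj gives P = [[-2, -2], [2, -2]].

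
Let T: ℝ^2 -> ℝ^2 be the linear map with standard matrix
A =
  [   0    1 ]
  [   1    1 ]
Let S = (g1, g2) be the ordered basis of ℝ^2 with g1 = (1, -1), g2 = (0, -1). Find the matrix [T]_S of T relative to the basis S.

[[-1, -1], [1, 2]]

The j-th column of [T]_S is [T(gj)]_S.
T(g1) = A g1 = (-1, 0) = -g1 + g2, so column 1 is (-1, 1).
Repeating for g2 and assembling the columns gives [[-1, -1], [1, 2]].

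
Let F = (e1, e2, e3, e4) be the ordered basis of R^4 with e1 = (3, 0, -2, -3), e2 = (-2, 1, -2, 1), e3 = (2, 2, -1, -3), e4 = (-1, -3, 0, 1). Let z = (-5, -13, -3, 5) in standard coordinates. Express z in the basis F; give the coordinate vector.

[z]_F is the unique c with M c = z, where M has columns e1, ..., e4.
Row-reducing the augmented matrix [M | z] gives c = (1, 1, -1, 4).
Check: e1 + e2 - e3 + 4e4 = (-5, -13, -3, 5).

(1, 1, -1, 4)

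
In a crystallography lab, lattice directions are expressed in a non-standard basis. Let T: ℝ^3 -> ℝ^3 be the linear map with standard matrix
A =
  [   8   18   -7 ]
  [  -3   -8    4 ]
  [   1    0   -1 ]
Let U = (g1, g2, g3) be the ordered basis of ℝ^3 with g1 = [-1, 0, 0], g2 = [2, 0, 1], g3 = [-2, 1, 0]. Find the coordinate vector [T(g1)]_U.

Compute T(g1) = A g1 = [-8, 3, -1] in standard coordinates.
Then write this in U-coordinates: solve for y in y_1 g1 + ... + y_3 g3 = [-8, 3, -1].
This gives y = [0, -1, 3], which is column 1 of [T]_U.

[0, -1, 3]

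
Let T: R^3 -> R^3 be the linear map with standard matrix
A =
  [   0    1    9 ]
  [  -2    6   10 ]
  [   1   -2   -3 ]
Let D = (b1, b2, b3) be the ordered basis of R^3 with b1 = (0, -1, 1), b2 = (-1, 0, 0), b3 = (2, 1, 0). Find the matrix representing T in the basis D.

[[-1, -1, 0], [-2, 2, 3], [3, 1, 2]]

Let P have columns b1, ..., b3. Then [T]_D = P^(-1) A P.
Here det P = -1, so P^(-1) is integer; computing A P first and then P^(-1)(A P) gives [[-1, -1, 0], [-2, 2, 3], [3, 1, 2]].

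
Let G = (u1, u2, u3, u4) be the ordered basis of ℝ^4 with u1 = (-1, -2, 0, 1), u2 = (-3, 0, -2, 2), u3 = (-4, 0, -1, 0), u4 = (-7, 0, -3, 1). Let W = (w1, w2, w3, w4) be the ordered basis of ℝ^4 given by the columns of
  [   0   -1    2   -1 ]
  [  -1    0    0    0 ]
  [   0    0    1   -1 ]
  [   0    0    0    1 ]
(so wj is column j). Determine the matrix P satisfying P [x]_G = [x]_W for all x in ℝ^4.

[[2, 0, 0, 0], [2, 1, 2, 2], [1, 0, -1, -2], [1, 2, 0, 1]]

Let M have columns uj and N have columns wj. Then for every x, N [x]_W = x = M [x]_G, so P = N^(-1) M.
Since det N = -1, N^(-1) has integer entries; multiplying gives P = [[2, 0, 0, 0], [2, 1, 2, 2], [1, 0, -1, -2], [1, 2, 0, 1]].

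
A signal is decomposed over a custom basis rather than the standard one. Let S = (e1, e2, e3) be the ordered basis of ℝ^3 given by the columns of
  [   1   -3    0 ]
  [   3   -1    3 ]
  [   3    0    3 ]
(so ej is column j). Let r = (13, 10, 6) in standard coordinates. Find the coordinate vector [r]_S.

(1, -4, 1)

We seek scalars with c_1 e1 + ... + c_3 e3 = r; equivalently solve M c = r where the columns of M are e1, ..., e3.
Solving this 3x3 system gives c = (1, -4, 1).
Check: e1 - 4e2 + e3 = (13, 10, 6).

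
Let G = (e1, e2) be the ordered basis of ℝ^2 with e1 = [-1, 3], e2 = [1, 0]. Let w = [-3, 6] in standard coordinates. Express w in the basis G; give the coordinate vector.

[w]_G is the unique c with M c = w, where M has columns e1, e2.
System: -c_1 + c_2 = -3, 3c_1 + 0c_2 = 6; solving gives c_1 = 2, c_2 = -1.
Check: 2e1 - e2 = [-3, 6].

[2, -1]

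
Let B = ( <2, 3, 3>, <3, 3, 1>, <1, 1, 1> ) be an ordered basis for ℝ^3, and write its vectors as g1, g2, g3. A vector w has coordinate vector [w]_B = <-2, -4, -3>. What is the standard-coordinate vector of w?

By definition w = -2g1 - 4g2 - 3g3.
Summing componentwise gives <-19, -21, -13>.

<-19, -21, -13>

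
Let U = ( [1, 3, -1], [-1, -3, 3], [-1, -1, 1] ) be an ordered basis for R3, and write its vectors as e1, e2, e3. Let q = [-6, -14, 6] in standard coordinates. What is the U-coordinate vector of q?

We seek scalars with c_1 e1 + ... + c_3 e3 = q; equivalently solve M c = q where the columns of M are e1, ..., e3.
Row-reducing the augmented matrix [M | q] gives c = (-4, 0, 2).
Check: -4e1 + 0·e2 + 2e3 = [-6, -14, 6].

[-4, 0, 2]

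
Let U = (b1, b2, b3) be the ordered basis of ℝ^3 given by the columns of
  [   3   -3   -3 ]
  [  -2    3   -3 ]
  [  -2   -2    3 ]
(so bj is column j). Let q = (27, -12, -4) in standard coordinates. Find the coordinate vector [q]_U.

Write q = c_1 b1 + ... + c_3 b3 and solve for the c_i.
Solving this 3x3 system gives c = (3, -4, -2).
Check: 3b1 - 4b2 - 2b3 = (27, -12, -4).

(3, -4, -2)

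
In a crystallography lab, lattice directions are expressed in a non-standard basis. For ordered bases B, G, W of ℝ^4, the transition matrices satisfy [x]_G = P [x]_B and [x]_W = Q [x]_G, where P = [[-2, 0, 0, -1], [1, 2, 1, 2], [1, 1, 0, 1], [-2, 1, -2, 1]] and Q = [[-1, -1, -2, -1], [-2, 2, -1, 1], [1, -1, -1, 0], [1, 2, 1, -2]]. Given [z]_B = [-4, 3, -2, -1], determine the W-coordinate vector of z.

Apply P to get G-coordinates [9, -2, -2, 14], then Q to get W-coordinates.
The result is [z]_W = [-17, -6, 13, -25].

[-17, -6, 13, -25]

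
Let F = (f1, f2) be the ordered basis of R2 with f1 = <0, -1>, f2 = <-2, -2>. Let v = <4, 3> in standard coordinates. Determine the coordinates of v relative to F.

<1, -2>

Write v = c_1 f1 + c_2 f2 and solve for the c_i.
System: 0c_1 - 2c_2 = 4, -c_1 - 2c_2 = 3; solving gives c_1 = 1, c_2 = -2.
Check: f1 - 2f2 = <4, 3>.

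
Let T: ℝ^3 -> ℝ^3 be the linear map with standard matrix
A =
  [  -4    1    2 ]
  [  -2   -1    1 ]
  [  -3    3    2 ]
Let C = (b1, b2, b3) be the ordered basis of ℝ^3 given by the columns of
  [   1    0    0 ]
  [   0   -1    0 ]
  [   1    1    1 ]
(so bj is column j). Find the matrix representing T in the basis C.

[[-2, 1, 2], [1, -2, -1], [0, 0, 1]]

With P the matrix whose columns are b1, ..., b3, [T]_C = P^(-1) A P.
Column by column: T(b1) = A b1 = <-2, -1, -1>; its C-coordinates <-2, 1, 0> give column 1.
Continuing for each basis vector yields [T]_C = [[-2, 1, 2], [1, -2, -1], [0, 0, 1]].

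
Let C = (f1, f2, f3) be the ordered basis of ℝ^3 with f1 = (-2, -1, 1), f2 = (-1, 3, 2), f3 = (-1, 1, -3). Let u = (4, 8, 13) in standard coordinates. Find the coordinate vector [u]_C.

(-2, 3, -3)

Write u = c_1 f1 + ... + c_3 f3 and solve for the c_i.
Solving this 3x3 system gives c = (-2, 3, -3).
Check: -2f1 + 3f2 - 3f3 = (4, 8, 13).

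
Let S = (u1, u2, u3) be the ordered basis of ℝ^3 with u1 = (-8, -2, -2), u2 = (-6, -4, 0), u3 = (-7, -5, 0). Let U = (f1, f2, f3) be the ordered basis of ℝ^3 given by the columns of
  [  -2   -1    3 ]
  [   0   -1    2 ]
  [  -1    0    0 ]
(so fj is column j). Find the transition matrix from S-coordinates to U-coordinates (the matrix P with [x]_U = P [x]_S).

Column j of P is [uj]_U, since P maps S-coordinates to U-coordinates.
Expressing u1 in U: u1 = 2f1 - 2f2 - 2f3, so column 1 of P is (2, -2, -2).
Doing the same for each uj gives P = [[2, 0, 0], [-2, 0, 1], [-2, -2, -2]].

[[2, 0, 0], [-2, 0, 1], [-2, -2, -2]]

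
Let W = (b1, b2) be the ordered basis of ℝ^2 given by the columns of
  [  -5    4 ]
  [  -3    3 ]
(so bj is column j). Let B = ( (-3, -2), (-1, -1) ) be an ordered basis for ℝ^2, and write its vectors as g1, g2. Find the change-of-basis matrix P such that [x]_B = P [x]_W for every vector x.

[[2, -1], [-1, -1]]

Column j of P is [bj]_B, since P maps W-coordinates to B-coordinates.
Expressing b1 in B: b1 = 2g1 - g2, so column 1 of P is (2, -1).
Doing the same for each bj gives P = [[2, -1], [-1, -1]].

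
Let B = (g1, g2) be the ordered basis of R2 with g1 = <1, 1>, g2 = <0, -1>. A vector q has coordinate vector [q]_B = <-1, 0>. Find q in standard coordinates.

q = M [q]_B, where M has columns g1, g2.
Carrying out the matrix-vector product, q = <-1, -1>.

<-1, -1>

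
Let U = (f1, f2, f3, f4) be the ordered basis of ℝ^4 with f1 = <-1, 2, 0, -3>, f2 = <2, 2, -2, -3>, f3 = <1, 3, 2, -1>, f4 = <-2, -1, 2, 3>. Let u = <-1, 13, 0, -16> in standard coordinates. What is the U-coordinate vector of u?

<4, 1, 1, 0>

We seek scalars with c_1 f1 + ... + c_4 f4 = u; equivalently solve M c = u where the columns of M are f1, ..., f4.
Row-reducing the augmented matrix [M | u] gives c = (4, 1, 1, 0).
Check: 4f1 + f2 + f3 + 0·f4 = <-1, 13, 0, -16>.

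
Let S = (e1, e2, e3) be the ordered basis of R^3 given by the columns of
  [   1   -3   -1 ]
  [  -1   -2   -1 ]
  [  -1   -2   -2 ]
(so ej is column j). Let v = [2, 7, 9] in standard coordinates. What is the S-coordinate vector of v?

[v]_S is the unique c with M c = v, where M has columns e1, ..., e3.
Row-reducing the augmented matrix [M | v] gives c = (-3, -1, -2).
Check: -3e1 - e2 - 2e3 = [2, 7, 9].

[-3, -1, -2]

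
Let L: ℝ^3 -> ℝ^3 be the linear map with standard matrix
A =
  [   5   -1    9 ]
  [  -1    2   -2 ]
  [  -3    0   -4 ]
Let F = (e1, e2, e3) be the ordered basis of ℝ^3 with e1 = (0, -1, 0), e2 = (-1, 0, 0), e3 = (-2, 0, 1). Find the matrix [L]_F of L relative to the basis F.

[[2, -1, 0], [-1, -1, -3], [0, 3, 2]]

With P the matrix whose columns are e1, ..., e3, [L]_F = P^(-1) A P.
Column by column: L(e1) = A e1 = (1, -2, 0); its F-coordinates (2, -1, 0) give column 1.
Continuing for each basis vector yields [L]_F = [[2, -1, 0], [-1, -1, -3], [0, 3, 2]].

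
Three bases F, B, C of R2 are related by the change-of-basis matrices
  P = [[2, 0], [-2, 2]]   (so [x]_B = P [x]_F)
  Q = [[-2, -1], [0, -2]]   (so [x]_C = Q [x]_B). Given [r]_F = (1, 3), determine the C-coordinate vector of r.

Composing the changes, [r]_C = Q P [r]_F.
Q P = [[-2, -2], [4, -4]]; applying this to (1, 3) gives (-8, -8).

(-8, -8)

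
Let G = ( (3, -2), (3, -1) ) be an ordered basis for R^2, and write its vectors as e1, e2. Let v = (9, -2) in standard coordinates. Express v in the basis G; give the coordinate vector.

Write v = c_1 e1 + c_2 e2 and solve for the c_i.
System: 3c_1 + 3c_2 = 9, -2c_1 - c_2 = -2; solving gives c_1 = -1, c_2 = 4.
Check: -e1 + 4e2 = (9, -2).

(-1, 4)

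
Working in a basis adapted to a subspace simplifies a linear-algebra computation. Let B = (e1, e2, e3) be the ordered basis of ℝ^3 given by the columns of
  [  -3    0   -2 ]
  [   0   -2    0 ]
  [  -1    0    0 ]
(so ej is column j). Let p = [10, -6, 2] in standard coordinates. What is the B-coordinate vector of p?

[-2, 3, -2]

Write p = c_1 e1 + ... + c_3 e3 and solve for the c_i.
Row-reducing the augmented matrix [M | p] gives c = (-2, 3, -2).
Check: -2e1 + 3e2 - 2e3 = [10, -6, 2].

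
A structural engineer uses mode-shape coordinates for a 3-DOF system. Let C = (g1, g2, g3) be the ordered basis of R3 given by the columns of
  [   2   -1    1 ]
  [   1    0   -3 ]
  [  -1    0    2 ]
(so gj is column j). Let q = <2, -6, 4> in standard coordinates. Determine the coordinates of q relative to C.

[q]_C is the unique c with M c = q, where M has columns g1, ..., g3.
Row-reducing the augmented matrix [M | q] gives c = (0, 0, 2).
Check: 0·g1 + 0·g2 + 2g3 = <2, -6, 4>.

<0, 0, 2>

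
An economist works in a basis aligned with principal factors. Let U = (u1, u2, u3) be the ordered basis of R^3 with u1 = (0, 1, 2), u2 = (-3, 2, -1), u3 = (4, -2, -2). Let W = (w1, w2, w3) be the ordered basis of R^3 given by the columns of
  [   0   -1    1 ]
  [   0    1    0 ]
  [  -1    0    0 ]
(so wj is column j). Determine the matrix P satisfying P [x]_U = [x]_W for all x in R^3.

Let M have columns uj and N have columns wj. Then for every x, N [x]_W = x = M [x]_U, so P = N^(-1) M.
Since det N = 1, N^(-1) has integer entries; multiplying gives P = [[-2, 1, 2], [1, 2, -2], [1, -1, 2]].

[[-2, 1, 2], [1, 2, -2], [1, -1, 2]]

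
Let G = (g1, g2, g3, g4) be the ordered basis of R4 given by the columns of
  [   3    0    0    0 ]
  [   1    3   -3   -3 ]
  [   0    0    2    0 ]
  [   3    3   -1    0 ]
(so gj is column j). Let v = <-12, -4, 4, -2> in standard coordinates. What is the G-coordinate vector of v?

[v]_G is the unique c with M c = v, where M has columns g1, ..., g4.
Gaussian elimination on [M | v] yields c = (-4, 4, 2, 2).
Check: -4g1 + 4g2 + 2g3 + 2g4 = <-12, -4, 4, -2>.

<-4, 4, 2, 2>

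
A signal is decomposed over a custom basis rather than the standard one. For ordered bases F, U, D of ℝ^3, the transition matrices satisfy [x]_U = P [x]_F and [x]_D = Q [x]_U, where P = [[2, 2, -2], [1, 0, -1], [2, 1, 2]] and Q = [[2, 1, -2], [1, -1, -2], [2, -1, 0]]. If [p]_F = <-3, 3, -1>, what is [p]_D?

First [p]_U = P [p]_F = <2, -2, -5>.
Then [p]_D = Q [p]_U = <12, 14, 6>.

<12, 14, 6>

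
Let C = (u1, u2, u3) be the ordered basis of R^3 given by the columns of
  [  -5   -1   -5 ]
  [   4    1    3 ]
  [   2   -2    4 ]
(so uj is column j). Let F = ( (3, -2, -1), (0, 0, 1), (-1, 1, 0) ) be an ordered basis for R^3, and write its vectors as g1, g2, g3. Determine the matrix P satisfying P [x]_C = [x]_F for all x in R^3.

Let M have columns uj and N have columns gj. Then for every x, N [x]_F = x = M [x]_C, so P = N^(-1) M.
Since det N = -1, N^(-1) has integer entries; multiplying gives P = [[-1, 0, -2], [1, -2, 2], [2, 1, -1]].

[[-1, 0, -2], [1, -2, 2], [2, 1, -1]]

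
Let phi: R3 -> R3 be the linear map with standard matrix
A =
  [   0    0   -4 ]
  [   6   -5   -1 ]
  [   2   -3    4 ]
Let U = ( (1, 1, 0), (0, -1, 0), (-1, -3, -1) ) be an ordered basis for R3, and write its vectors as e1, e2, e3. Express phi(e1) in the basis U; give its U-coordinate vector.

(1, -3, 1)

Compute phi(e1) = A e1 = (0, 1, -1) in standard coordinates.
Then write this in U-coordinates: solve for y in y_1 e1 + ... + y_3 e3 = (0, 1, -1).
This gives y = (1, -3, 1), which is column 1 of [phi]_U.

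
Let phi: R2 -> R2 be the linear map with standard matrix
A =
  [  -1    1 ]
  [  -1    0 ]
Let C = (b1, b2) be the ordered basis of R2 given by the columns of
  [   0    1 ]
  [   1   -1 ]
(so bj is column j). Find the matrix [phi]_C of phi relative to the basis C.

The j-th column of [phi]_C is [phi(bj)]_C.
phi(b1) = A b1 = [1, 0] = b1 + b2, so column 1 is [1, 1].
Repeating for b2 and assembling the columns gives [[1, -3], [1, -2]].

[[1, -3], [1, -2]]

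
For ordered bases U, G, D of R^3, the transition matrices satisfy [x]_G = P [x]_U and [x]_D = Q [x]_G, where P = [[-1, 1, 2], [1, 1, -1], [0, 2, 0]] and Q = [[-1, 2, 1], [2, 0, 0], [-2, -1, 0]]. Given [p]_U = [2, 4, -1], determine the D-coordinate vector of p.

First [p]_G = P [p]_U = [0, 7, 8].
Then [p]_D = Q [p]_G = [22, 0, -7].

[22, 0, -7]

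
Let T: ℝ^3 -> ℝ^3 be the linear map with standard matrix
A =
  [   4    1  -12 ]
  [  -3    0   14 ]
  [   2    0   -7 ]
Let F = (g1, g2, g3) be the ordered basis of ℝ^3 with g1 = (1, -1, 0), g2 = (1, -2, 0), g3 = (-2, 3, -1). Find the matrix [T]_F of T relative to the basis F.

Let P have columns g1, ..., g3. Then [T]_F = P^(-1) A P.
Here det P = 1, so P^(-1) is integer; computing A P first and then P^(-1)(A P) gives [[1, -1, 3], [-2, -1, -2], [-2, -2, -3]].

[[1, -1, 3], [-2, -1, -2], [-2, -2, -3]]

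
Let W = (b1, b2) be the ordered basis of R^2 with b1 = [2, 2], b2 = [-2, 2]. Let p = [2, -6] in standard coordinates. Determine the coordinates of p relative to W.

[-1, -2]

We seek scalars with c_1 b1 + c_2 b2 = p; equivalently solve M c = p where the columns of M are b1, b2.
System: 2c_1 - 2c_2 = 2, 2c_1 + 2c_2 = -6; solving gives c_1 = -1, c_2 = -2.
Check: -b1 - 2b2 = [2, -6].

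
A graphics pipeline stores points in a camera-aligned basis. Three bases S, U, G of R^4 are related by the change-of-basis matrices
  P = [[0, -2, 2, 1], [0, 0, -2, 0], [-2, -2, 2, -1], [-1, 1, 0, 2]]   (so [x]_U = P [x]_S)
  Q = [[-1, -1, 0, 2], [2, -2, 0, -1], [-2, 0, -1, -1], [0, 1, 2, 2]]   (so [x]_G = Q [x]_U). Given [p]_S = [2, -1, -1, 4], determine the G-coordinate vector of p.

First [p]_U = P [p]_S = [4, 2, -8, 5].
Then [p]_G = Q [p]_U = [4, -1, -5, -4].

[4, -1, -5, -4]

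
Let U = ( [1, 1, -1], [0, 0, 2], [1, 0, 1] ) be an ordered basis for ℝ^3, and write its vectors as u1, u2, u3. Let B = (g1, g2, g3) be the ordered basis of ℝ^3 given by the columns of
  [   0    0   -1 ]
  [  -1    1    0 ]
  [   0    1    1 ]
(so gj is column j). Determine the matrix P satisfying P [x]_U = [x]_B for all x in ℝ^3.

Column j of P is [uj]_B, since P maps U-coordinates to B-coordinates.
Expressing u1 in B: u1 = -g1 + 0·g2 - g3, so column 1 of P is [-1, 0, -1].
Doing the same for each uj gives P = [[-1, 2, 2], [0, 2, 2], [-1, 0, -1]].

[[-1, 2, 2], [0, 2, 2], [-1, 0, -1]]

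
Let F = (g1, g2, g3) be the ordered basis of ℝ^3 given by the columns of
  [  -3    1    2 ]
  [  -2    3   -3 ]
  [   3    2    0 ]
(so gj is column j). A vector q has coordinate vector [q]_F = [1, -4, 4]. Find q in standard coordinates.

[1, -26, -5]

q = M [q]_F, where M has columns g1, ..., g3.
Carrying out the matrix-vector product, q = [1, -26, -5].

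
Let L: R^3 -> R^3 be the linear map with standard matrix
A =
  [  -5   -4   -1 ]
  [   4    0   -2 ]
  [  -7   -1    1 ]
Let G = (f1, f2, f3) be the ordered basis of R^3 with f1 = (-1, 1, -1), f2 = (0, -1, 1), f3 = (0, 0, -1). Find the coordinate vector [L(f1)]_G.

Compute L(f1) = A f1 = (2, -2, 5) in standard coordinates.
Then write this in G-coordinates: solve for y in y_1 f1 + ... + y_3 f3 = (2, -2, 5).
This gives y = (-2, 0, -3), which is column 1 of [L]_G.

(-2, 0, -3)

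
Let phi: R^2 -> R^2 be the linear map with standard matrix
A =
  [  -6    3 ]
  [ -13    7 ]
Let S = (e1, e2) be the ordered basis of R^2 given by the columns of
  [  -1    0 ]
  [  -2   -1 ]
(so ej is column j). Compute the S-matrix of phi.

The j-th column of [phi]_S is [phi(ej)]_S.
phi(e1) = A e1 = <0, -1> = 0·e1 + e2, so column 1 is <0, 1>.
Repeating for e2 and assembling the columns gives [[0, 3], [1, 1]].

[[0, 3], [1, 1]]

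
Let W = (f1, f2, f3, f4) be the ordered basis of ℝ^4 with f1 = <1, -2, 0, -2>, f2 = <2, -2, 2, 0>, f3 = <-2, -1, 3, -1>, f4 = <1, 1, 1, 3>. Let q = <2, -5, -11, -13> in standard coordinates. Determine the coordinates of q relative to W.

<3, -1, -2, -3>

We seek scalars with c_1 f1 + ... + c_4 f4 = q; equivalently solve M c = q where the columns of M are f1, ..., f4.
Gaussian elimination on [M | q] yields c = (3, -1, -2, -3).
Check: 3f1 - f2 - 2f3 - 3f4 = <2, -5, -11, -13>.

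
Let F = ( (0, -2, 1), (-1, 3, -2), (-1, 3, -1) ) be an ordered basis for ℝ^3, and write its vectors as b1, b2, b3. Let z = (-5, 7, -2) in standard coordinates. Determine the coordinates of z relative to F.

Write z = c_1 b1 + ... + c_3 b3 and solve for the c_i.
Row-reducing the augmented matrix [M | z] gives c = (4, 1, 4).
Check: 4b1 + b2 + 4b3 = (-5, 7, -2).

(4, 1, 4)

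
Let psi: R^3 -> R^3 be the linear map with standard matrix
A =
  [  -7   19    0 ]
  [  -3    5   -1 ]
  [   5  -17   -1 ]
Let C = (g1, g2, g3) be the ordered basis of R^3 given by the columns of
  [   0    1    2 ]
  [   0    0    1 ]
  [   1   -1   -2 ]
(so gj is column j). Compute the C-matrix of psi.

Let P have columns g1, ..., g3. Then [psi]_C = P^(-1) A P.
Here det P = 1, so P^(-1) is integer; computing A P first and then P^(-1)(A P) gives [[-1, -1, 0], [2, -3, 3], [-1, -2, 1]].

[[-1, -1, 0], [2, -3, 3], [-1, -2, 1]]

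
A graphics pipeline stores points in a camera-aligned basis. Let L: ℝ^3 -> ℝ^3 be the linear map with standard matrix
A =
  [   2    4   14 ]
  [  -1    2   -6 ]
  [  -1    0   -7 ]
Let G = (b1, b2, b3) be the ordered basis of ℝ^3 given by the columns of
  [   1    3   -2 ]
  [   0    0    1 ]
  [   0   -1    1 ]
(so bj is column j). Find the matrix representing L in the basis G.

[[0, 1, 1], [0, -1, 3], [-1, 3, -2]]

Let P have columns b1, ..., b3. Then [L]_G = P^(-1) A P.
Here det P = 1, so P^(-1) is integer; computing A P first and then P^(-1)(A P) gives [[0, 1, 1], [0, -1, 3], [-1, 3, -2]].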